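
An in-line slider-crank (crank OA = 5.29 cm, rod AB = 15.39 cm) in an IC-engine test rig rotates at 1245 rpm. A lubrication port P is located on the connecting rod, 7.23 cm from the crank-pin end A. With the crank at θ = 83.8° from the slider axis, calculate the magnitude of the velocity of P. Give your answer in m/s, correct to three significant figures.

6.99

ω = 130.4 rad/s.  Crank-pin speed |V_A| = rω = 6.8969 m/s, perpendicular to OA.
Rod angle: sinφ = −(r/L) sinθ ⇒ φ = -19.982°; ω_rod = −rω cosθ/√(L²−r²sin²θ) = -5.1499 rad/s.
V_P = V_A + ω_rod × AP, with AP = 0.0723 m along the rod.
Components: V_Px = −rω sinθ − a·ω_rod·sinφ = -6.9838 m/s;  V_Py = rω cosθ + a·ω_rod·cosφ = +0.39494 m/s.
|V_P| = √(V_Px² + V_Py²) = 6.9949 m/s.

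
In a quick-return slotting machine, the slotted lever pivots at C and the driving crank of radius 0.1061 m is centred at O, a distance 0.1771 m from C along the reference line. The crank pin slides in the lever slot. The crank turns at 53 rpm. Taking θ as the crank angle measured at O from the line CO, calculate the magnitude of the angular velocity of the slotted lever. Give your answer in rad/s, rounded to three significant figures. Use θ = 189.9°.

7.19

ω = 5.55 rad/s (from 53 rpm).
Crank pin A relative to C: A = (d + r cosθ, r sinθ); lever angle φ = atan2(r sinθ, d + r cosθ).
Differentiating tanφ: φ̇ = rω(d cosθ + r)/(d² + r² + 2dr cosθ).
d² + r² + 2dr cosθ = |CA|² = 0.0056006 m²;  d cosθ + r = -0.068363 m.
|ω_lever| = |0.1061·5.55·-0.068363| / 0.0056006 = 7.188 rad/s.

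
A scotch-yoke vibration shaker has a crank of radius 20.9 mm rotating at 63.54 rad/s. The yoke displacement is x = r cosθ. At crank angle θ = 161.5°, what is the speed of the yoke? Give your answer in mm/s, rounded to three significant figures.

ω = 63.54 rad/s
x = r cosθ ⇒ ẋ = −rω sinθ.
|v| = rω|sinθ| = 0.0209·63.54·|sin 161.5°| = 0.42138 m/s = 421.38 mm/s.

421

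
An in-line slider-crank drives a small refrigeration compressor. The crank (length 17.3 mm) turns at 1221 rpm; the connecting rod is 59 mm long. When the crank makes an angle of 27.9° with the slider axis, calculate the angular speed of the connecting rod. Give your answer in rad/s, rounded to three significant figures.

ω = 127.9 rad/s (converted from 1221 rpm).
The rod makes angle φ with the slider axis where L sinφ = r sinθ; differentiating, L cosφ·φ̇ = r ω cosθ.
L cosφ = √(L² − r² sin²θ) = 0.058442 m.
|ω_rod| = r ω |cosθ| / √(L² − r² sin²θ) = 0.0173·127.9·0.88377/0.058442 = 33.45 rad/s.

33.5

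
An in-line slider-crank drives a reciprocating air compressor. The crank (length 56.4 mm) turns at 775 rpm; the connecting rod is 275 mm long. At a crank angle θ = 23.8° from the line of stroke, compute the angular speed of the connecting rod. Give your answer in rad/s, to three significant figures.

15.3

ω = 81.16 rad/s (converted from 775 rpm).
The rod makes angle φ with the slider axis where L sinφ = r sinθ; differentiating, L cosφ·φ̇ = r ω cosθ.
L cosφ = √(L² − r² sin²θ) = 0.27406 m.
|ω_rod| = r ω |cosθ| / √(L² − r² sin²θ) = 0.0564·81.16·0.91496/0.27406 = 15.282 rad/s.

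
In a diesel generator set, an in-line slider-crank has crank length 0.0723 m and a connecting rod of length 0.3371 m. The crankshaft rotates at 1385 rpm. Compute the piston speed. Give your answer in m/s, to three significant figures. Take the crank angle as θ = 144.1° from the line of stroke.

5.07

ω = 2π·1385/60 = 145 rad/s
For an in-line slider-crank, x = r cosθ + √(L² − r² sin²θ), so v = −rω sinθ·[1 + r cosθ/√(L² − r² sin²θ)].
With r = 0.0723 m, L = 0.3371 m, θ = 144.1°: √(L² − r² sin²θ) = 0.33442 m.
v = −0.0723·145·0.58637·[1 + 0.0723·-0.81004/0.33442] = -5.072 m/s.
|v| = 5.072 m/s.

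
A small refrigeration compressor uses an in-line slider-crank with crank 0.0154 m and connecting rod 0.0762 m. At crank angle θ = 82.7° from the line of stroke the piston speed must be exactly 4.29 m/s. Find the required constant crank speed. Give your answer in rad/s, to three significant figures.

For an in-line slider-crank, |v_piston| = rω|sinθ|·[1 + r cosθ/√(L² − r² sin²θ)].
With r = 0.0154 m, L = 0.0762 m, θ = 82.7°: the bracketed kinematic factor |dx/dθ| = 0.015676 m.
ω = v/|dx/dθ| = 4.29/0.015676 = 273.67 rad/s.

274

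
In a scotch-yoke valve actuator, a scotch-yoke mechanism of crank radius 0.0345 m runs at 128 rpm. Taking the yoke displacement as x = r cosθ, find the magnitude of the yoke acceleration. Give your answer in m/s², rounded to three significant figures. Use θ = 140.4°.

ω = 13.4 rad/s (from 128 rpm).
x = r cosθ ⇒ ẍ = −rω² cosθ (ω constant).
|a| = rω²|cosθ| = 0.0345·(13.4)²·|cos 140.4°| = 4.7761 m/s².

4.78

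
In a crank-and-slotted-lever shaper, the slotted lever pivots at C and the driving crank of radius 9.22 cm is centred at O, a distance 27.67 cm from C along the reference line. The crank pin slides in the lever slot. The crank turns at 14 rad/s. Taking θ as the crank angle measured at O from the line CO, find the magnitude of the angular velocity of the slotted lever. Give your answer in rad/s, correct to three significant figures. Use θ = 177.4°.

ω = 14 rad/s
Crank pin A relative to C: A = (d + r cosθ, r sinθ); lever angle φ = atan2(r sinθ, d + r cosθ).
Differentiating tanφ: φ̇ = rω(d cosθ + r)/(d² + r² + 2dr cosθ).
d² + r² + 2dr cosθ = |CA|² = 0.0340928 m²;  d cosθ + r = -0.18422 m.
|ω_lever| = |0.0922·14·-0.18422| / 0.0340928 = 6.9746 rad/s.

6.97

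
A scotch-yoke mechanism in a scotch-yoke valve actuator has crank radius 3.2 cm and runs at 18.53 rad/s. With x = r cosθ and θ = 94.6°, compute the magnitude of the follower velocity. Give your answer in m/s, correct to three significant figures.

ω = 18.53 rad/s
x = r cosθ ⇒ ẋ = −rω sinθ.
|v| = rω|sinθ| = 0.032·18.53·|sin 94.6°| = 0.59105 m/s.

0.591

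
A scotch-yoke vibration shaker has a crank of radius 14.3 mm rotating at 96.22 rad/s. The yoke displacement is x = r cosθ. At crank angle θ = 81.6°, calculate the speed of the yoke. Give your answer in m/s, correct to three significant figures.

1.36

ω = 96.22 rad/s
x = r cosθ ⇒ ẋ = −rω sinθ.
|v| = rω|sinθ| = 0.0143·96.22·|sin 81.6°| = 1.3612 m/s.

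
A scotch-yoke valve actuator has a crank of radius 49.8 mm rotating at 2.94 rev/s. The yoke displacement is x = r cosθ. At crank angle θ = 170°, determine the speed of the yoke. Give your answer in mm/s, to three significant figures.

160

ω = 18.47 rad/s (from 2.94 rev/s).
x = r cosθ ⇒ ẋ = −rω sinθ.
|v| = rω|sinθ| = 0.0498·18.47·|sin 170°| = 0.15974 m/s = 159.74 mm/s.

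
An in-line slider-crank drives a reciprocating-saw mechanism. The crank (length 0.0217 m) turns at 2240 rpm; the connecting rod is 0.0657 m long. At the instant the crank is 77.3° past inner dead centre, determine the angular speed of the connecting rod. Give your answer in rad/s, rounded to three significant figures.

18.0

ω = 234.6 rad/s (converted from 2240 rpm).
The rod makes angle φ with the slider axis where L sinφ = r sinθ; differentiating, L cosφ·φ̇ = r ω cosθ.
L cosφ = √(L² − r² sin²θ) = 0.062196 m.
|ω_rod| = r ω |cosθ| / √(L² − r² sin²θ) = 0.0217·234.6·0.21985/0.062196 = 17.993 rad/s.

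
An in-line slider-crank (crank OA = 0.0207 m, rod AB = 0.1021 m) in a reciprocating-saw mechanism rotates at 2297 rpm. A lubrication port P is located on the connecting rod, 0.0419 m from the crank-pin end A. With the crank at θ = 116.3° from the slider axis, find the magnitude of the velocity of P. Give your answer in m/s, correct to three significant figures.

4.49

ω = 240.5 rad/s.  Crank-pin speed |V_A| = rω = 4.9792 m/s, perpendicular to OA.
Rod angle: sinφ = −(r/L) sinθ ⇒ φ = -10.472°; ω_rod = −rω cosθ/√(L²−r²sin²θ) = +21.974 rad/s.
V_P = V_A + ω_rod × AP, with AP = 0.0419 m along the rod.
Components: V_Px = −rω sinθ − a·ω_rod·sinφ = -4.2964 m/s;  V_Py = rω cosθ + a·ω_rod·cosφ = -1.3008 m/s.
|V_P| = √(V_Px² + V_Py²) = 4.489 m/s.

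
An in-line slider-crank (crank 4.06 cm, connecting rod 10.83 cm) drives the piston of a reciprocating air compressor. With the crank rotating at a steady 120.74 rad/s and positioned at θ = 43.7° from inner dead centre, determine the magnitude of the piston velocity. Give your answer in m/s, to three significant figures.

4.34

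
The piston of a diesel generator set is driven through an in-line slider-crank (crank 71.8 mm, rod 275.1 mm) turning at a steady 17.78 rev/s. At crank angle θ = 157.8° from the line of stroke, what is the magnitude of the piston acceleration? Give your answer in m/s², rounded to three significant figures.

ω = 2π·17.8 = 111.7 rad/s
x(θ) = r cosθ + √(L² − r² sin²θ); with ω constant, a = ω²·d²x/dθ².
d²x/dθ² = −r cosθ − r²(cos2θ)/√u − r⁴ sin²2θ/(4u^{3/2}),  u = L² − r² sin²θ = 0.074944 m².
Substituting r = 0.0718 m, L = 0.2751 m, θ = 157.8°: d²x/dθ² = +0.052865 m.
a = ω²·d²x/dθ² = (111.7)²·(+0.052865) = +659.76 m/s²;  |a| = 659.76 m/s².

660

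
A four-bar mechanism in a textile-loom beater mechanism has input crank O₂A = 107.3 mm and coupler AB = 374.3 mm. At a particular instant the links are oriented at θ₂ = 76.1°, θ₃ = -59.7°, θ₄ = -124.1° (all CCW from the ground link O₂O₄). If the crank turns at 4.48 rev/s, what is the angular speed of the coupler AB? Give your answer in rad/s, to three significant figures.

3.09

ω₂ = 28.15 rad/s (from 4.48 rev/s).
Differentiating the loop-closure r₂e^{iθ₂}+r₃e^{iθ₃}=r₁+r₄e^{iθ₄} gives r₂ω₂e^{iθ₂}+r₃ω₃e^{iθ₃}=r₄ω₄e^{iθ₄}.
Eliminating the other unknown: ω₃ = r₂ω₂ sin(θ₄−θ₂) / [r₃ sin(θ₃−θ₄)].
Numerator sine = +0.34530; denominator sine = +0.90183.
Result = 0.1073·28.15·(+0.34530) / (0.3743·(+0.90183)) = +3.0896 rad/s; magnitude 3.0896 rad/s.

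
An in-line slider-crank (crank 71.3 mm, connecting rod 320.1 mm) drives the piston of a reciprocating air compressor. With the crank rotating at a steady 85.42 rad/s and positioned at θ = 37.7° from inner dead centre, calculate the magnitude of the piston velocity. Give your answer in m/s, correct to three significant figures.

ω = 85.42 rad/s
For an in-line slider-crank, x = r cosθ + √(L² − r² sin²θ), so v = −rω sinθ·[1 + r cosθ/√(L² − r² sin²θ)].
With r = 0.0713 m, L = 0.3201 m, θ = 37.7°: √(L² − r² sin²θ) = 0.31712 m.
v = −0.0713·85.42·0.61153·[1 + 0.0713·0.79122/0.31712] = -4.387 m/s.
|v| = 4.387 m/s.

4.39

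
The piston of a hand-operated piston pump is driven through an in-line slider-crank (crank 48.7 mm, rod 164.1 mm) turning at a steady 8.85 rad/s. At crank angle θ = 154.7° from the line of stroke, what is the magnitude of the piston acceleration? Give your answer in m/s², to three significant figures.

2.71

ω = 8.85 rad/s
x(θ) = r cosθ + √(L² − r² sin²θ); with ω constant, a = ω²·d²x/dθ².
d²x/dθ² = −r cosθ − r²(cos2θ)/√u − r⁴ sin²2θ/(4u^{3/2}),  u = L² − r² sin²θ = 0.0264957 m².
Substituting r = 0.0487 m, L = 0.1641 m, θ = 154.7°: d²x/dθ² = +0.034586 m.
a = ω²·d²x/dθ² = (8.85)²·(+0.034586) = +2.7089 m/s²;  |a| = 2.7089 m/s².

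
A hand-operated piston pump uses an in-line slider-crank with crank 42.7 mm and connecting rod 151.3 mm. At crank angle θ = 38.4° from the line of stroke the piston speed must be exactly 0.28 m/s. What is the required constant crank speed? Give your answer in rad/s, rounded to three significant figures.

8.62

For an in-line slider-crank, |v_piston| = rω|sinθ|·[1 + r cosθ/√(L² − r² sin²θ)].
With r = 0.0427 m, L = 0.1513 m, θ = 38.4°: the bracketed kinematic factor |dx/dθ| = 0.032481 m.
ω = v/|dx/dθ| = 0.28/0.032481 = 8.6203 rad/s.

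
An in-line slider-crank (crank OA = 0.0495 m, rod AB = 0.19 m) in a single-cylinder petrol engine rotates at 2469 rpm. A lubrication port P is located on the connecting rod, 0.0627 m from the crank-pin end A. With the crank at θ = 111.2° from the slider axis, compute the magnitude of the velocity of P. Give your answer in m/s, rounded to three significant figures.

ω = 258.6 rad/s.  Crank-pin speed |V_A| = rω = 12.798 m/s, perpendicular to OA.
Rod angle: sinφ = −(r/L) sinθ ⇒ φ = -14.057°; ω_rod = −rω cosθ/√(L²−r²sin²θ) = +25.111 rad/s.
V_P = V_A + ω_rod × AP, with AP = 0.0627 m along the rod.
Components: V_Px = −rω sinθ − a·ω_rod·sinφ = -11.55 m/s;  V_Py = rω cosθ + a·ω_rod·cosφ = -3.1009 m/s.
|V_P| = √(V_Px² + V_Py²) = 11.959 m/s.

12.0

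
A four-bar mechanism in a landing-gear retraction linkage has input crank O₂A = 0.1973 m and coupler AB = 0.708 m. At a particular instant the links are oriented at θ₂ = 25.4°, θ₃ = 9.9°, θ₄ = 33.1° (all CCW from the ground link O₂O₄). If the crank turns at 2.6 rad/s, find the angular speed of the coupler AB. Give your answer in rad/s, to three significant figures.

0.246

ω₂ = 2.6 rad/s
Differentiating the loop-closure r₂e^{iθ₂}+r₃e^{iθ₃}=r₁+r₄e^{iθ₄} gives r₂ω₂e^{iθ₂}+r₃ω₃e^{iθ₃}=r₄ω₄e^{iθ₄}.
Eliminating the other unknown: ω₃ = r₂ω₂ sin(θ₄−θ₂) / [r₃ sin(θ₃−θ₄)].
Numerator sine = +0.13399; denominator sine = -0.39394.
Result = 0.1973·2.6·(+0.13399) / (0.708·(-0.39394)) = -0.24643 rad/s; magnitude 0.24643 rad/s.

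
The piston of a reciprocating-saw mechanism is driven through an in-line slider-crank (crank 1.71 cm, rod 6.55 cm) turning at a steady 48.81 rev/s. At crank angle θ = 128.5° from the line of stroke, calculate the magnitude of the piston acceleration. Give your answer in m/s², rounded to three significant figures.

ω = 2π·48.8 = 306.7 rad/s
x(θ) = r cosθ + √(L² − r² sin²θ); with ω constant, a = ω²·d²x/dθ².
d²x/dθ² = −r cosθ − r²(cos2θ)/√u − r⁴ sin²2θ/(4u^{3/2}),  u = L² − r² sin²θ = 0.00411116 m².
Substituting r = 0.0171 m, L = 0.0655 m, θ = 128.5°: d²x/dθ² = +0.011594 m.
a = ω²·d²x/dθ² = (306.7)²·(+0.011594) = +1090.5 m/s²;  |a| = 1090.5 m/s².

1090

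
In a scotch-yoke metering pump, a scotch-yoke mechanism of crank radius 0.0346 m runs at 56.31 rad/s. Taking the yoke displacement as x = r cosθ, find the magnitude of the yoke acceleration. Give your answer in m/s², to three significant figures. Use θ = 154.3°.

98.9

ω = 56.31 rad/s
x = r cosθ ⇒ ẍ = −rω² cosθ (ω constant).
|a| = rω²|cosθ| = 0.0346·(56.31)²·|cos 154.3°| = 98.857 m/s².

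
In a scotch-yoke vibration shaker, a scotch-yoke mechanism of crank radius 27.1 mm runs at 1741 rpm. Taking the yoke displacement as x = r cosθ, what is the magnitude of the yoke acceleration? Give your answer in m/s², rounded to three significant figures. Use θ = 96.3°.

98.8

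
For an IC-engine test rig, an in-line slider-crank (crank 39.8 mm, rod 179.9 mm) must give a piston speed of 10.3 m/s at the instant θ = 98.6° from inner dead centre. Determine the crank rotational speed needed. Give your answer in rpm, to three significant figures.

For an in-line slider-crank, |v_piston| = rω|sinθ|·[1 + r cosθ/√(L² − r² sin²θ)].
With r = 0.0398 m, L = 0.1799 m, θ = 98.6°: the bracketed kinematic factor |dx/dθ| = 0.038018 m.
ω = v/|dx/dθ| = 10.3/0.038018 = 270.92 rad/s.
N = 60ω/(2π) = 2587.1 rpm.

2590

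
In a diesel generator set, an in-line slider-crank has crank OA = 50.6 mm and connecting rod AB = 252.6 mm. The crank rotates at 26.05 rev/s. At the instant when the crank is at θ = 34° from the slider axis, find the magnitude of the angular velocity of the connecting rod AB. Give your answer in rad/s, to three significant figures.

ω = 163.7 rad/s (converted from 26.05 rev/s).
The rod makes angle φ with the slider axis where L sinφ = r sinθ; differentiating, L cosφ·φ̇ = r ω cosθ.
L cosφ = √(L² − r² sin²θ) = 0.25101 m.
|ω_rod| = r ω |cosθ| / √(L² − r² sin²θ) = 0.0506·163.7·0.82904/0.25101 = 27.354 rad/s.

27.4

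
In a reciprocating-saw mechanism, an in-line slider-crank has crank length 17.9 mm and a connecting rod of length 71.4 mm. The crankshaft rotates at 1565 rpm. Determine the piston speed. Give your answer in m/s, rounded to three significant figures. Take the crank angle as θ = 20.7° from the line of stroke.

1.28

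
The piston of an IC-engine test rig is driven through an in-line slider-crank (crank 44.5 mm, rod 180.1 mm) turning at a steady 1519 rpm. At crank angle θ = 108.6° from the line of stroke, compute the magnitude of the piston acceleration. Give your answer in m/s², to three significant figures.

585

ω = 2π·1519/60 = 159.1 rad/s
x(θ) = r cosθ + √(L² − r² sin²θ); with ω constant, a = ω²·d²x/dθ².
d²x/dθ² = −r cosθ − r²(cos2θ)/√u − r⁴ sin²2θ/(4u^{3/2}),  u = L² − r² sin²θ = 0.0306572 m².
Substituting r = 0.0445 m, L = 0.1801 m, θ = 108.6°: d²x/dθ² = +0.023135 m.
a = ω²·d²x/dθ² = (159.1)²·(+0.023135) = +585.4 m/s²;  |a| = 585.4 m/s².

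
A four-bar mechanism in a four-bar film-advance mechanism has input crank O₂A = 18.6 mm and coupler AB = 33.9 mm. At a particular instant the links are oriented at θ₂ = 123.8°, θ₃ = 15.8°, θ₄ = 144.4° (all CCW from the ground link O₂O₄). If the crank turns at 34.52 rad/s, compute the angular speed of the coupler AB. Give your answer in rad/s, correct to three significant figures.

ω₂ = 34.52 rad/s
Differentiating the loop-closure r₂e^{iθ₂}+r₃e^{iθ₃}=r₁+r₄e^{iθ₄} gives r₂ω₂e^{iθ₂}+r₃ω₃e^{iθ₃}=r₄ω₄e^{iθ₄}.
Eliminating the other unknown: ω₃ = r₂ω₂ sin(θ₄−θ₂) / [r₃ sin(θ₃−θ₄)].
Numerator sine = +0.35184; denominator sine = -0.78152.
Result = 0.0186·34.52·(+0.35184) / (0.0339·(-0.78152)) = -8.5269 rad/s; magnitude 8.5269 rad/s.

8.53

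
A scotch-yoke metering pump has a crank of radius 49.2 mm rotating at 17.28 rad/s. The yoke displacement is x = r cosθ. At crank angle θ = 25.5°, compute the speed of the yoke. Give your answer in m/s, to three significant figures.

ω = 17.28 rad/s
x = r cosθ ⇒ ẋ = −rω sinθ.
|v| = rω|sinθ| = 0.0492·17.28·|sin 25.5°| = 0.36601 m/s.

0.366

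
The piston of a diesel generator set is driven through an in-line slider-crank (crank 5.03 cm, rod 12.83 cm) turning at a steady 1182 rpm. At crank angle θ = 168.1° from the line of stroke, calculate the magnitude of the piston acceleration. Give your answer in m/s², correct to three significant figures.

ω = 2π·1182/60 = 123.8 rad/s
x(θ) = r cosθ + √(L² − r² sin²θ); with ω constant, a = ω²·d²x/dθ².
d²x/dθ² = −r cosθ − r²(cos2θ)/√u − r⁴ sin²2θ/(4u^{3/2}),  u = L² − r² sin²θ = 0.0163533 m².
Substituting r = 0.0503 m, L = 0.1283 m, θ = 168.1°: d²x/dθ² = +0.030992 m.
a = ω²·d²x/dθ² = (123.8)²·(+0.030992) = +474.83 m/s²;  |a| = 474.83 m/s².

475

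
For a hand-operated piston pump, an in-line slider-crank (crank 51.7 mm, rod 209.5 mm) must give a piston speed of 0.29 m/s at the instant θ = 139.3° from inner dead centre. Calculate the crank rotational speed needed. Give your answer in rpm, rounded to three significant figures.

101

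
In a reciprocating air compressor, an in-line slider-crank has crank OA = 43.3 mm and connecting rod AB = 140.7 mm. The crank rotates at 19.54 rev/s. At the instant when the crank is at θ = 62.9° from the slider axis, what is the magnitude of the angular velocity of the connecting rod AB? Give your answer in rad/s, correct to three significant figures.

ω = 122.8 rad/s (converted from 19.54 rev/s).
The rod makes angle φ with the slider axis where L sinφ = r sinθ; differentiating, L cosφ·φ̇ = r ω cosθ.
L cosφ = √(L² − r² sin²θ) = 0.13532 m.
|ω_rod| = r ω |cosθ| / √(L² − r² sin²θ) = 0.0433·122.8·0.45554/0.13532 = 17.897 rad/s.

17.9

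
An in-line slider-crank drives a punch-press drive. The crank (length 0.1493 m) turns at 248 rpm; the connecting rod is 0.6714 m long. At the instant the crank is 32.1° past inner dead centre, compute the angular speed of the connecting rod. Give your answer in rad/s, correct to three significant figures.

4.93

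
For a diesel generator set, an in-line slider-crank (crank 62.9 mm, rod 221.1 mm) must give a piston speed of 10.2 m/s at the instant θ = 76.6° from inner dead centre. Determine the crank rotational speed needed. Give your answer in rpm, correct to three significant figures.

1490

For an in-line slider-crank, |v_piston| = rω|sinθ|·[1 + r cosθ/√(L² − r² sin²θ)].
With r = 0.0629 m, L = 0.2211 m, θ = 76.6°: the bracketed kinematic factor |dx/dθ| = 0.065386 m.
ω = v/|dx/dθ| = 10.2/0.065386 = 156 rad/s.
N = 60ω/(2π) = 1489.7 rpm.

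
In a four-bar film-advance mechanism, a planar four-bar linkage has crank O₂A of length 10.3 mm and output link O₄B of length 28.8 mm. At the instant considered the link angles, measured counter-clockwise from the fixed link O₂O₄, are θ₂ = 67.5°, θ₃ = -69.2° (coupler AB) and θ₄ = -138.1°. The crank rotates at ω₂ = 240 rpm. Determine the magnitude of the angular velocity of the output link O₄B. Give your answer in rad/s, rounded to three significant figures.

ω₂ = 25.13 rad/s (from 240 rpm).
Differentiating the loop-closure r₂e^{iθ₂}+r₃e^{iθ₃}=r₁+r₄e^{iθ₄} gives r₂ω₂e^{iθ₂}+r₃ω₃e^{iθ₃}=r₄ω₄e^{iθ₄}.
Eliminating the other unknown: ω₄ = r₂ω₂ sin(θ₂−θ₃) / [r₄ sin(θ₄−θ₃)].
Numerator sine = +0.68582; denominator sine = -0.93295.
Result = 0.0103·25.13·(+0.68582) / (0.0288·(-0.93295)) = -6.6074 rad/s; magnitude 6.6074 rad/s.

6.61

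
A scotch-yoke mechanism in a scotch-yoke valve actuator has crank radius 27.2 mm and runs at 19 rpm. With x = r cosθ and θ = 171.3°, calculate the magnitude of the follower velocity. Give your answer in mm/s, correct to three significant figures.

8.19

ω = 1.99 rad/s (from 19 rpm).
x = r cosθ ⇒ ẋ = −rω sinθ.
|v| = rω|sinθ| = 0.0272·1.99·|sin 171.3°| = 0.0081861 m/s = 8.1861 mm/s.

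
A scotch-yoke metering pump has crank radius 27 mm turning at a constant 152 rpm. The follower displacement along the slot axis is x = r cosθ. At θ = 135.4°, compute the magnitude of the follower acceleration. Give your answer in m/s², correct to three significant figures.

4.87

ω = 15.92 rad/s (from 152 rpm).
x = r cosθ ⇒ ẍ = −rω² cosθ (ω constant).
|a| = rω²|cosθ| = 0.027·(15.92)²·|cos 135.4°| = 4.8708 m/s².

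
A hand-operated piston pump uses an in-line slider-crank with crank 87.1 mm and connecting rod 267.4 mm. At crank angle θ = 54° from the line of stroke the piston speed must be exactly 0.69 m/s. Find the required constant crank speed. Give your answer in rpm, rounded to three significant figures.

78.0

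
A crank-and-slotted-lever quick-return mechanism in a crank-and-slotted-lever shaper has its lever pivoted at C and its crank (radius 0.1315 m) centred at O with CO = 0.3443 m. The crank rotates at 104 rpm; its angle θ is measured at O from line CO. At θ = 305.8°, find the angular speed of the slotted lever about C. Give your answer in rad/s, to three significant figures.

ω = 10.89 rad/s (from 104 rpm).
Crank pin A relative to C: A = (d + r cosθ, r sinθ); lever angle φ = atan2(r sinθ, d + r cosθ).
Differentiating tanφ: φ̇ = rω(d cosθ + r)/(d² + r² + 2dr cosθ).
d² + r² + 2dr cosθ = |CA|² = 0.188803 m²;  d cosθ + r = +0.3329 m.
|ω_lever| = |0.1315·10.89·+0.3329| / 0.188803 = 2.5252 rad/s.

2.53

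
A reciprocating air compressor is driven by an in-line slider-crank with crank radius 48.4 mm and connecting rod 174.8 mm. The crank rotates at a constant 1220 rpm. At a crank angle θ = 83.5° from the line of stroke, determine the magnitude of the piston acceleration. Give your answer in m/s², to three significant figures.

ω = 2π·1220/60 = 127.8 rad/s
x(θ) = r cosθ + √(L² − r² sin²θ); with ω constant, a = ω²·d²x/dθ².
d²x/dθ² = −r cosθ − r²(cos2θ)/√u − r⁴ sin²2θ/(4u^{3/2}),  u = L² − r² sin²θ = 0.0282425 m².
Substituting r = 0.0484 m, L = 0.1748 m, θ = 83.5°: d²x/dθ² = +0.0080883 m.
a = ω²·d²x/dθ² = (127.8)²·(+0.0080883) = +132.02 m/s²;  |a| = 132.02 m/s².

132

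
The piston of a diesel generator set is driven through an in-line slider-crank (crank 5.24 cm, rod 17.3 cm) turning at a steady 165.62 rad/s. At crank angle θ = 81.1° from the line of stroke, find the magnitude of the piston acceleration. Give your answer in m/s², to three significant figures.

211

ω = 165.6 rad/s
x(θ) = r cosθ + √(L² − r² sin²θ); with ω constant, a = ω²·d²x/dθ².
d²x/dθ² = −r cosθ − r²(cos2θ)/√u − r⁴ sin²2θ/(4u^{3/2}),  u = L² − r² sin²θ = 0.027249 m².
Substituting r = 0.0524 m, L = 0.173 m, θ = 81.1°: d²x/dθ² = +0.0076914 m.
a = ω²·d²x/dθ² = (165.6)²·(+0.0076914) = +210.98 m/s²;  |a| = 210.98 m/s².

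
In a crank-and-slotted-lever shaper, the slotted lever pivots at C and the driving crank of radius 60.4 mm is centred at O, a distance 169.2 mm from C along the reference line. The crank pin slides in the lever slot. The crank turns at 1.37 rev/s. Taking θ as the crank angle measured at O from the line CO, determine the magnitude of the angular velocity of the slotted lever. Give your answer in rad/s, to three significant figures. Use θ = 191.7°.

4.46

ω = 8.608 rad/s (from 1.37 rev/s).
Crank pin A relative to C: A = (d + r cosθ, r sinθ); lever angle φ = atan2(r sinθ, d + r cosθ).
Differentiating tanφ: φ̇ = rω(d cosθ + r)/(d² + r² + 2dr cosθ).
d² + r² + 2dr cosθ = |CA|² = 0.0122621 m²;  d cosθ + r = -0.10528 m.
|ω_lever| = |0.0604·8.608·-0.10528| / 0.0122621 = 4.4641 rad/s.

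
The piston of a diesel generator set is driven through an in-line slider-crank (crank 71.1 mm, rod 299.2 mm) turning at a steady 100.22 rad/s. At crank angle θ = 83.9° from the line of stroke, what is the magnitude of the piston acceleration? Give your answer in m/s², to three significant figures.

94.7

ω = 100.2 rad/s
x(θ) = r cosθ + √(L² − r² sin²θ); with ω constant, a = ω²·d²x/dθ².
d²x/dθ² = −r cosθ − r²(cos2θ)/√u − r⁴ sin²2θ/(4u^{3/2}),  u = L² − r² sin²θ = 0.0845225 m².
Substituting r = 0.0711 m, L = 0.2992 m, θ = 83.9°: d²x/dθ² = +0.0094285 m.
a = ω²·d²x/dθ² = (100.2)²·(+0.0094285) = +94.7 m/s²;  |a| = 94.7 m/s².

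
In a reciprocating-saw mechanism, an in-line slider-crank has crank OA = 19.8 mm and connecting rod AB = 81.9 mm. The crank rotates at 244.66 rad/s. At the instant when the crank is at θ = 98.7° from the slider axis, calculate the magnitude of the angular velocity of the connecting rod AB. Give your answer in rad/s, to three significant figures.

ω = 244.7 rad/s
The rod makes angle φ with the slider axis where L sinφ = r sinθ; differentiating, L cosφ·φ̇ = r ω cosθ.
L cosφ = √(L² − r² sin²θ) = 0.079527 m.
|ω_rod| = r ω |cosθ| / √(L² − r² sin²θ) = 0.0198·244.7·0.15126/0.079527 = 9.2138 rad/s.

9.21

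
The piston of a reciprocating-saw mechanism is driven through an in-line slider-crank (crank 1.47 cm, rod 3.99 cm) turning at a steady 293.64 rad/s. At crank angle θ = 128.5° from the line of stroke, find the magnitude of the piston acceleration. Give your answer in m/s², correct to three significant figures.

882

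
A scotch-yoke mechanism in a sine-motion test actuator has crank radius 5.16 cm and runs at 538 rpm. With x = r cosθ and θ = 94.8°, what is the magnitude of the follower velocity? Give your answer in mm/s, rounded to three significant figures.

ω = 56.34 rad/s (from 538 rpm).
x = r cosθ ⇒ ẋ = −rω sinθ.
|v| = rω|sinθ| = 0.0516·56.34·|sin 94.8°| = 2.8969 m/s = 2896.9 mm/s.

2900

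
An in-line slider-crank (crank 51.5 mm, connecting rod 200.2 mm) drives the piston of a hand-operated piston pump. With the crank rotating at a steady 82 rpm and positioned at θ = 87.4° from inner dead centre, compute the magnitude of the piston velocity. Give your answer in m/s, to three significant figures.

ω = 2π·82/60 = 8.587 rad/s
For an in-line slider-crank, x = r cosθ + √(L² − r² sin²θ), so v = −rω sinθ·[1 + r cosθ/√(L² − r² sin²θ)].
With r = 0.0515 m, L = 0.2002 m, θ = 87.4°: √(L² − r² sin²θ) = 0.19348 m.
v = −0.0515·8.587·0.99897·[1 + 0.0515·0.04536/0.19348] = -0.44711 m/s.
|v| = 0.44711 m/s.

0.447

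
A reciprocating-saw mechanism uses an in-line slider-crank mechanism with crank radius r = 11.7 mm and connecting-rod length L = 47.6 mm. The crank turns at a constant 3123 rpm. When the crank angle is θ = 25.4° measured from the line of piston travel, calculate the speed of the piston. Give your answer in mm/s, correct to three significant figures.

ω = 2π·3123/60 = 327 rad/s
For an in-line slider-crank, x = r cosθ + √(L² − r² sin²θ), so v = −rω sinθ·[1 + r cosθ/√(L² − r² sin²θ)].
With r = 0.0117 m, L = 0.0476 m, θ = 25.4°: √(L² − r² sin²θ) = 0.047335 m.
v = −0.0117·327·0.42894·[1 + 0.0117·0.90334/0.047335] = -2.0077 m/s.
|v| = 2.0077 m/s = 2007.7 mm/s.

2010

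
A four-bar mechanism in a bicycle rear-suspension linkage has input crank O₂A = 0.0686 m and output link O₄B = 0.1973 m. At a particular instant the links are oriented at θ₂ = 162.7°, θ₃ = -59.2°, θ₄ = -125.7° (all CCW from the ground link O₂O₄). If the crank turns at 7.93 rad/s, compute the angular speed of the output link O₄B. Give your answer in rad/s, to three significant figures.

2.01

ω₂ = 7.93 rad/s
Differentiating the loop-closure r₂e^{iθ₂}+r₃e^{iθ₃}=r₁+r₄e^{iθ₄} gives r₂ω₂e^{iθ₂}+r₃ω₃e^{iθ₃}=r₄ω₄e^{iθ₄}.
Eliminating the other unknown: ω₄ = r₂ω₂ sin(θ₂−θ₃) / [r₄ sin(θ₄−θ₃)].
Numerator sine = -0.66783; denominator sine = -0.91706.
Result = 0.0686·7.93·(-0.66783) / (0.1973·(-0.91706)) = +2.0079 rad/s; magnitude 2.0079 rad/s.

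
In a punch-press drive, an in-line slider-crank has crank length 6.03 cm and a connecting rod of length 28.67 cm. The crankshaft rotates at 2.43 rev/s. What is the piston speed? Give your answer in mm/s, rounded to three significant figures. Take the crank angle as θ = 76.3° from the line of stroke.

940

ω = 2π·2.43 = 15.27 rad/s
For an in-line slider-crank, x = r cosθ + √(L² − r² sin²θ), so v = −rω sinθ·[1 + r cosθ/√(L² − r² sin²θ)].
With r = 0.0603 m, L = 0.2867 m, θ = 76.3°: √(L² − r² sin²θ) = 0.28065 m.
v = −0.0603·15.27·0.97155·[1 + 0.0603·0.23684/0.28065] = -0.93999 m/s.
|v| = 0.93999 m/s = 939.99 mm/s.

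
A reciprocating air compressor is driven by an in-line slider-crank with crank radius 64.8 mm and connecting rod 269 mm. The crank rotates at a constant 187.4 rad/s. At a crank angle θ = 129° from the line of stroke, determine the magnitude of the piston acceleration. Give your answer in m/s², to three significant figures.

ω = 187.4 rad/s
x(θ) = r cosθ + √(L² − r² sin²θ); with ω constant, a = ω²·d²x/dθ².
d²x/dθ² = −r cosθ − r²(cos2θ)/√u − r⁴ sin²2θ/(4u^{3/2}),  u = L² − r² sin²θ = 0.069825 m².
Substituting r = 0.0648 m, L = 0.269 m, θ = 129°: d²x/dθ² = +0.043855 m.
a = ω²·d²x/dθ² = (187.4)²·(+0.043855) = +1540.1 m/s²;  |a| = 1540.1 m/s².

1540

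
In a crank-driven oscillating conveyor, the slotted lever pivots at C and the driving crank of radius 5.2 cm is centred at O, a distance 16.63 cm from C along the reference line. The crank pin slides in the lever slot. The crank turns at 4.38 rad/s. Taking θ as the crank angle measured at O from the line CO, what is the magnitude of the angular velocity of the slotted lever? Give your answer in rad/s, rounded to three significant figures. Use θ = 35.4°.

0.961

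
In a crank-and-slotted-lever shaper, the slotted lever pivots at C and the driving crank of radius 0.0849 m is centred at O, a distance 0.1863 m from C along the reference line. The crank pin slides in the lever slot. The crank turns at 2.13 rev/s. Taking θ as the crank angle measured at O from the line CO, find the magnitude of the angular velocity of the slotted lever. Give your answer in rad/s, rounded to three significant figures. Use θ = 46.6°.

ω = 13.38 rad/s (from 2.13 rev/s).
Crank pin A relative to C: A = (d + r cosθ, r sinθ); lever angle φ = atan2(r sinθ, d + r cosθ).
Differentiating tanφ: φ̇ = rω(d cosθ + r)/(d² + r² + 2dr cosθ).
d² + r² + 2dr cosθ = |CA|² = 0.0636508 m²;  d cosθ + r = +0.2129 m.
|ω_lever| = |0.0849·13.38·+0.2129| / 0.0636508 = 3.8006 rad/s.

3.80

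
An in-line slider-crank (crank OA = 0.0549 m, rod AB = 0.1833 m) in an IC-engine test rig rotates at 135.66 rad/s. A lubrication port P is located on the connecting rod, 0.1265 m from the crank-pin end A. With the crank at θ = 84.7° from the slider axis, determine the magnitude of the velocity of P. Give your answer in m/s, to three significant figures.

7.57

ω = 135.7 rad/s.  Crank-pin speed |V_A| = rω = 7.4477 m/s, perpendicular to OA.
Rod angle: sinφ = −(r/L) sinθ ⇒ φ = -17.351°; ω_rod = −rω cosθ/√(L²−r²sin²θ) = -3.9321 rad/s.
V_P = V_A + ω_rod × AP, with AP = 0.1265 m along the rod.
Components: V_Px = −rω sinθ − a·ω_rod·sinφ = -7.5642 m/s;  V_Py = rω cosθ + a·ω_rod·cosφ = +0.21318 m/s.
|V_P| = √(V_Px² + V_Py²) = 7.5672 m/s.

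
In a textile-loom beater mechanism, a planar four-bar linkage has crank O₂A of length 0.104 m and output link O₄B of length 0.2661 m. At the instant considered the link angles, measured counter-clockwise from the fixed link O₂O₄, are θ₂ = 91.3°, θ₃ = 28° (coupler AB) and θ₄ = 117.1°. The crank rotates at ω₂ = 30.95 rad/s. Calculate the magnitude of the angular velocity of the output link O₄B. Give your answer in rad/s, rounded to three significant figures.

ω₂ = 30.95 rad/s
Differentiating the loop-closure r₂e^{iθ₂}+r₃e^{iθ₃}=r₁+r₄e^{iθ₄} gives r₂ω₂e^{iθ₂}+r₃ω₃e^{iθ₃}=r₄ω₄e^{iθ₄}.
Eliminating the other unknown: ω₄ = r₂ω₂ sin(θ₂−θ₃) / [r₄ sin(θ₄−θ₃)].
Numerator sine = +0.89337; denominator sine = +0.99988.
Result = 0.104·30.95·(+0.89337) / (0.2661·(+0.99988)) = +10.808 rad/s; magnitude 10.808 rad/s.

10.8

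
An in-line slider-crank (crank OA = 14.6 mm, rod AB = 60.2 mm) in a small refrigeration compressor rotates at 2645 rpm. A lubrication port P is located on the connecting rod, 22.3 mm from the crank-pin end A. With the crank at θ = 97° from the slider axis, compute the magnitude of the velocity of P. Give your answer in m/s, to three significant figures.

ω = 277 rad/s.  Crank-pin speed |V_A| = rω = 4.044 m/s, perpendicular to OA.
Rod angle: sinφ = −(r/L) sinθ ⇒ φ = -13.929°; ω_rod = −rω cosθ/√(L²−r²sin²θ) = +8.4346 rad/s.
V_P = V_A + ω_rod × AP, with AP = 0.0223 m along the rod.
Components: V_Px = −rω sinθ − a·ω_rod·sinφ = -3.9685 m/s;  V_Py = rω cosθ + a·ω_rod·cosφ = -0.31027 m/s.
|V_P| = √(V_Px² + V_Py²) = 3.9807 m/s.

3.98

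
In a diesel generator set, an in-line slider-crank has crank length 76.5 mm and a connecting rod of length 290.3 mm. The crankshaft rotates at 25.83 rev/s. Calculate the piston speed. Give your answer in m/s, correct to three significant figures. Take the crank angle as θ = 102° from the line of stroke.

11.5

ω = 2π·25.8 = 162.3 rad/s
For an in-line slider-crank, x = r cosθ + √(L² − r² sin²θ), so v = −rω sinθ·[1 + r cosθ/√(L² − r² sin²θ)].
With r = 0.0765 m, L = 0.2903 m, θ = 102°: √(L² − r² sin²θ) = 0.28049 m.
v = −0.0765·162.3·0.97815·[1 + 0.0765·-0.20791/0.28049] = -11.456 m/s.
|v| = 11.456 m/s.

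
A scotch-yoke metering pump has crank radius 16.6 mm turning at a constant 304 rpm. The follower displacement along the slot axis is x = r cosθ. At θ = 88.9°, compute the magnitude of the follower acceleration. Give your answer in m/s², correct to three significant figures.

0.323

ω = 31.83 rad/s (from 304 rpm).
x = r cosθ ⇒ ẍ = −rω² cosθ (ω constant).
|a| = rω²|cosθ| = 0.0166·(31.83)²·|cos 88.9°| = 0.32297 m/s².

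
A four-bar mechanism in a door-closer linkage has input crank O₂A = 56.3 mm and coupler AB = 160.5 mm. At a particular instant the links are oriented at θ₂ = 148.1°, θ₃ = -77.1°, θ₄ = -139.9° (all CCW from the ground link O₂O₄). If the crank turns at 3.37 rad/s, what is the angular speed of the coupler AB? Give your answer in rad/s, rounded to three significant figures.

1.26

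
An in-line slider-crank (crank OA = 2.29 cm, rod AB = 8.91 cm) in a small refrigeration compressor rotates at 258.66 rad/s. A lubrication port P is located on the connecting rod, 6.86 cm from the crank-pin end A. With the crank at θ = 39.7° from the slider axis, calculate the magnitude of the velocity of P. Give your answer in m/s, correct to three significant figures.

4.49

ω = 258.7 rad/s.  Crank-pin speed |V_A| = rω = 5.9233 m/s, perpendicular to OA.
Rod angle: sinφ = −(r/L) sinθ ⇒ φ = -9.449°; ω_rod = −rω cosθ/√(L²−r²sin²θ) = -51.853 rad/s.
V_P = V_A + ω_rod × AP, with AP = 0.0686 m along the rod.
Components: V_Px = −rω sinθ − a·ω_rod·sinφ = -4.3676 m/s;  V_Py = rω cosθ + a·ω_rod·cosφ = +1.0486 m/s.
|V_P| = √(V_Px² + V_Py²) = 4.4917 m/s.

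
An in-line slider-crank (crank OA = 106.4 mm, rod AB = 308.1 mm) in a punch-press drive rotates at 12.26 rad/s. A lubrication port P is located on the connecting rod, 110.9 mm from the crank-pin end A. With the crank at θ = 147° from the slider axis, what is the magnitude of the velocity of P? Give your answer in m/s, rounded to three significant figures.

0.945

ω = 12.26 rad/s.  Crank-pin speed |V_A| = rω = 1.3045 m/s, perpendicular to OA.
Rod angle: sinφ = −(r/L) sinθ ⇒ φ = -10.841°; ω_rod = −rω cosθ/√(L²−r²sin²θ) = +3.6154 rad/s.
V_P = V_A + ω_rod × AP, with AP = 0.1109 m along the rod.
Components: V_Px = −rω sinθ − a·ω_rod·sinφ = -0.63505 m/s;  V_Py = rω cosθ + a·ω_rod·cosφ = -0.70023 m/s.
|V_P| = √(V_Px² + V_Py²) = 0.94531 m/s.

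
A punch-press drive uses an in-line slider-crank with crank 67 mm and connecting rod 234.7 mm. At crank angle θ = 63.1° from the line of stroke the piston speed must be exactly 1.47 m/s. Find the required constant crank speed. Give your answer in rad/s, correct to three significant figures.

21.7

For an in-line slider-crank, |v_piston| = rω|sinθ|·[1 + r cosθ/√(L² − r² sin²θ)].
With r = 0.067 m, L = 0.2347 m, θ = 63.1°: the bracketed kinematic factor |dx/dθ| = 0.067731 m.
ω = v/|dx/dθ| = 1.47/0.067731 = 21.704 rad/s.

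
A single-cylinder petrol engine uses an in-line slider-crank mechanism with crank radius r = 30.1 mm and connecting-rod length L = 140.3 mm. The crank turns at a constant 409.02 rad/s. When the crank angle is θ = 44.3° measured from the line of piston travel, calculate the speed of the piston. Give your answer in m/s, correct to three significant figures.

ω = 409 rad/s
For an in-line slider-crank, x = r cosθ + √(L² − r² sin²θ), so v = −rω sinθ·[1 + r cosθ/√(L² − r² sin²θ)].
With r = 0.0301 m, L = 0.1403 m, θ = 44.3°: √(L² − r² sin²θ) = 0.13872 m.
v = −0.0301·409·0.69842·[1 + 0.0301·0.71569/0.13872] = -9.9339 m/s.
|v| = 9.9339 m/s.

9.93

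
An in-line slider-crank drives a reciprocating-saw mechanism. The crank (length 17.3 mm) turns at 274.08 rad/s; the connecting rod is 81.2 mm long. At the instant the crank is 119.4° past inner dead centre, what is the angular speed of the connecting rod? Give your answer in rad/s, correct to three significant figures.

ω = 274.1 rad/s
The rod makes angle φ with the slider axis where L sinφ = r sinθ; differentiating, L cosφ·φ̇ = r ω cosθ.
L cosφ = √(L² − r² sin²θ) = 0.079789 m.
|ω_rod| = r ω |cosθ| / √(L² − r² sin²θ) = 0.0173·274.1·0.49090/0.079789 = 29.173 rad/s.

29.2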